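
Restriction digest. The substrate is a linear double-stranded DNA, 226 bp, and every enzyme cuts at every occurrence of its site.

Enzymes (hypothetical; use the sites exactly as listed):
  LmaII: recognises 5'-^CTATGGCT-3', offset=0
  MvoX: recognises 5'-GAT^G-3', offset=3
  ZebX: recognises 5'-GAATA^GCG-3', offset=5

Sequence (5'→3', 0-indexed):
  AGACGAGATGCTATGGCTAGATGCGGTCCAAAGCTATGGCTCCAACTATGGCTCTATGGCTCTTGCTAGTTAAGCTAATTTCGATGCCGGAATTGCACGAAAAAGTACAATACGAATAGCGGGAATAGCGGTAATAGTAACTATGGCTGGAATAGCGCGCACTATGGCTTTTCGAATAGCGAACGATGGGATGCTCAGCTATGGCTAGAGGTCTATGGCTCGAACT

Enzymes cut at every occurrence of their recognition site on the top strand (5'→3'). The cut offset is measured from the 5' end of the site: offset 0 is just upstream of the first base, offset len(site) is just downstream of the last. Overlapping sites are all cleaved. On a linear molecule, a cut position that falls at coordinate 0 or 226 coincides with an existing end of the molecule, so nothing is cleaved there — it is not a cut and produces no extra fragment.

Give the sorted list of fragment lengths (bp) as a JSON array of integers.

[1,5,6,7,8,9,9,9,11,12,12,13,14,14,14,17,32,33]

Scan for sites:
  LmaII (CTATGGCT, off=0): starts [10, 33, 45, 53, 140, 161, 198, 212] → cuts [10, 33, 45, 53, 140, 161, 198, 212]
  MvoX (GATG, off=3): starts [6, 19, 82, 184, 189] → cuts [9, 22, 85, 187, 192]
  ZebX (GAATAGCG, off=5): starts [113, 122, 149, 173] → cuts [118, 127, 154, 178]

All cut coordinates (distinct, sorted): [9, 10, 22, 33, 45, 53, 85, 118, 127, 140, 154, 161, 178, 187, 192, 198, 212]

Fragment lengths:
  [0,9): 9 bp
  [9,10): 1 bp
  [10,22): 12 bp
  [22,33): 11 bp
  [33,45): 12 bp
  [45,53): 8 bp
  [53,85): 32 bp
  [85,118): 33 bp
  [118,127): 9 bp
  [127,140): 13 bp
  [140,154): 14 bp
  [154,161): 7 bp
  [161,178): 17 bp
  [178,187): 9 bp
  [187,192): 5 bp
  [192,198): 6 bp
  [198,212): 14 bp
  [212,226): 14 bp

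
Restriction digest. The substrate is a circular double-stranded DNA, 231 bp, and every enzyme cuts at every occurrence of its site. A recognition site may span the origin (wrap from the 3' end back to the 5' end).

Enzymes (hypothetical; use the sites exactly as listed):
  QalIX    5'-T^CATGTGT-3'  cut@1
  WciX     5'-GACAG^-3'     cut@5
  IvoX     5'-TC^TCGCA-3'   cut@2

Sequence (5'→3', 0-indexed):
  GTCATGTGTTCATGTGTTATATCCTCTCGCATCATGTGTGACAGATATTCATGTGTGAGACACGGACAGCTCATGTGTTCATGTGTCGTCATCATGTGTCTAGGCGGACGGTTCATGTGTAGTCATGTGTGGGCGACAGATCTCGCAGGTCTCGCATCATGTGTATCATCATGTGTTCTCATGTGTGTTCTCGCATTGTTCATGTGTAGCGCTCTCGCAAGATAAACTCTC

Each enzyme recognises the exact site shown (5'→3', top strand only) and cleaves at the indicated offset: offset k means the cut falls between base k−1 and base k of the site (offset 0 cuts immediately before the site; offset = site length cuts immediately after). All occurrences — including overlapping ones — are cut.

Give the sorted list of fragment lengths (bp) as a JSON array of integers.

Scan for sites:
  QalIX TCATGTGT/1: at [1, 9, 31, 48, 70, 78, 91, 112, 122, 156, 168, 178, 199] ⇒ [2, 10, 32, 49, 71, 79, 92, 113, 123, 157, 169, 179, 200]
  WciX GACAG/5: at [39, 64, 134] ⇒ [44, 69, 139]
  IvoX TCTCGCA/2: at [24, 140, 149, 188, 212] ⇒ [26, 142, 151, 190, 214]

Pooled cuts: [2, 10, 26, 32, 44, 49, 69, 71, 79, 92, 113, 123, 139, 142, 151, 157, 169, 179, 190, 200, 214]

Fragments:
  2→10: 8 bp
  10→26: 16 bp
  26→32: 6 bp
  32→44: 12 bp
  44→49: 5 bp
  49→69: 20 bp
  69→71: 2 bp
  71→79: 8 bp
  79→92: 13 bp
  92→113: 21 bp
  113→123: 10 bp
  123→139: 16 bp
  139→142: 3 bp
  142→151: 9 bp
  151→157: 6 bp
  157→169: 12 bp
  169→179: 10 bp
  179→190: 11 bp
  190→200: 10 bp
  200→214: 14 bp
  214→2 (wrap): 231-214+2 = 19 bp

[2,3,5,6,6,8,8,9,10,10,10,11,12,12,13,14,16,16,19,20,21]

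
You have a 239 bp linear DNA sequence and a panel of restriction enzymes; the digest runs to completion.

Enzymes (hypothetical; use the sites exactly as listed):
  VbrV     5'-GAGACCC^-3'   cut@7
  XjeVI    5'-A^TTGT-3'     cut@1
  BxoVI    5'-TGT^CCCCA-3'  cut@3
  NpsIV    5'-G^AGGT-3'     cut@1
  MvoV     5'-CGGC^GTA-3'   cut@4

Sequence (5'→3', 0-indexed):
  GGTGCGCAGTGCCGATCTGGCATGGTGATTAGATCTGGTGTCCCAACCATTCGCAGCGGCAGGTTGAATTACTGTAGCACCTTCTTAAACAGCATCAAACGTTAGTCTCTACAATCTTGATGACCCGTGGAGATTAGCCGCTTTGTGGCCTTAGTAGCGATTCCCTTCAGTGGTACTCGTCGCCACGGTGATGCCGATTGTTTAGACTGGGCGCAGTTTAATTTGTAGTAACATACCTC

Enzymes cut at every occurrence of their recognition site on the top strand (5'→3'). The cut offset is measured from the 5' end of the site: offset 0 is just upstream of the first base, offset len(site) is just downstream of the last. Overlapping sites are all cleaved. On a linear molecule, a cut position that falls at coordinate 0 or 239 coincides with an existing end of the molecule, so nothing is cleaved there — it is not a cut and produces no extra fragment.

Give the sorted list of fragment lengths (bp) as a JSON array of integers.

Site scan:
  VbrV (GAGACCC, off=7): no sites
  XjeVI (ATTGT, off=1): starts [196] → cuts [197]
  BxoVI (TGTCCCCA, off=3): no sites
  NpsIV (GAGGT, off=1): no sites
  MvoV (CGGCGTA, off=4): no sites

Pooled cuts: [197]

Fragment lengths:
  [0,197): 197 bp
  [197,239): 42 bp

[42,197]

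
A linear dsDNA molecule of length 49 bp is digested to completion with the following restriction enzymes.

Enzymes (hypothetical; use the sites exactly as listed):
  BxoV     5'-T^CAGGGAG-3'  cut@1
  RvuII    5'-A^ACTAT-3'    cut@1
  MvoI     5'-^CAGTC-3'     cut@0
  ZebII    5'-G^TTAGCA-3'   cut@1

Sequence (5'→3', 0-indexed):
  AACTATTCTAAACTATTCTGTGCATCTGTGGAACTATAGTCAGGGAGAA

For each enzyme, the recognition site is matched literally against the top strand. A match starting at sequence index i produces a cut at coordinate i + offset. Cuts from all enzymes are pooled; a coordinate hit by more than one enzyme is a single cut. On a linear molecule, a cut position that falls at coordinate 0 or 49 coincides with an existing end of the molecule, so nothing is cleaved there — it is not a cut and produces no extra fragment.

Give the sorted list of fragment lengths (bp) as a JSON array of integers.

[1,8,9,10,21]

Scan for sites:
  BxoV (TCAGGGAG, off=1): starts [39] → cuts [40]
  RvuII (AACTAT, off=1): starts [0, 10, 31] → cuts [1, 11, 32]
  MvoI (CAGTC, off=0): no sites
  ZebII (GTTAGCA, off=1): no sites

All cut coordinates (distinct, sorted): [1, 11, 32, 40]

Fragments:
  [0,1): 1 bp
  [1,11): 10 bp
  [11,32): 21 bp
  [32,40): 8 bp
  [40,49): 9 bp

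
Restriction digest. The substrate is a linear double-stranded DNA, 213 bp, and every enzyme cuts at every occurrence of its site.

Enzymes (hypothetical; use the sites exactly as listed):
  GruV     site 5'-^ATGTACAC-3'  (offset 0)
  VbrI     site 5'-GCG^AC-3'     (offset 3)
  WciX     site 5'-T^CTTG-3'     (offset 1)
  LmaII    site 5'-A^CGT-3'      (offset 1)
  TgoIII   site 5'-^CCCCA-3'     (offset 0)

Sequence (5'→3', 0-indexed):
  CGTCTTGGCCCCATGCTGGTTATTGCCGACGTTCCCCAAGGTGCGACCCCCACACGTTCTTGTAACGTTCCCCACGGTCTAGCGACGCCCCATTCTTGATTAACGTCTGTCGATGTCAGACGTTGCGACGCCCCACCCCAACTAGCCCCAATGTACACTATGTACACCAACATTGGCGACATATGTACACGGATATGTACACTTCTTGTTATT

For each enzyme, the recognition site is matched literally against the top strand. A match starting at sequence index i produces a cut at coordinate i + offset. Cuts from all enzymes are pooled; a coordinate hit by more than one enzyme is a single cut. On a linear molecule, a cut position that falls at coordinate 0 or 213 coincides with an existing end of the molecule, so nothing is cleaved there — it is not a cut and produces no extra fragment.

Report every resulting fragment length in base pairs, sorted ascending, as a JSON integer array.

Scan for sites:
  GruV (ATGTACAC, off=0): starts [150, 159, 182, 194] → cuts [150, 159, 182, 194]
  VbrI (GCGAC, off=3): starts [42, 81, 124, 175] → cuts [45, 84, 127, 178]
  WciX (TCTTG, off=1): starts [2, 57, 93, 203] → cuts [3, 58, 94, 204]
  LmaII (ACGT, off=1): starts [28, 53, 64, 102, 119] → cuts [29, 54, 65, 103, 120]
  TgoIII (CCCCA, off=0): starts [8, 33, 47, 69, 87, 130, 135, 145] → cuts [8, 33, 47, 69, 87, 130, 135, 145]

All cut coordinates (distinct, sorted): [3, 8, 29, 33, 45, 47, 54, 58, 65, 69, 84, 87, 94, 103, 120, 127, 130, 135, 145, 150, 159, 178, 182, 194, 204]

Fragments:
  [0,3): 3 bp
  [3,8): 5 bp
  [8,29): 21 bp
  [29,33): 4 bp
  [33,45): 12 bp
  [45,47): 2 bp
  [47,54): 7 bp
  [54,58): 4 bp
  [58,65): 7 bp
  [65,69): 4 bp
  [69,84): 15 bp
  [84,87): 3 bp
  [87,94): 7 bp
  [94,103): 9 bp
  [103,120): 17 bp
  [120,127): 7 bp
  [127,130): 3 bp
  [130,135): 5 bp
  [135,145): 10 bp
  [145,150): 5 bp
  [150,159): 9 bp
  [159,178): 19 bp
  [178,182): 4 bp
  [182,194): 12 bp
  [194,204): 10 bp
  [204,213): 9 bp

[2,3,3,3,4,4,4,4,5,5,5,7,7,7,7,9,9,9,10,10,12,12,15,17,19,21]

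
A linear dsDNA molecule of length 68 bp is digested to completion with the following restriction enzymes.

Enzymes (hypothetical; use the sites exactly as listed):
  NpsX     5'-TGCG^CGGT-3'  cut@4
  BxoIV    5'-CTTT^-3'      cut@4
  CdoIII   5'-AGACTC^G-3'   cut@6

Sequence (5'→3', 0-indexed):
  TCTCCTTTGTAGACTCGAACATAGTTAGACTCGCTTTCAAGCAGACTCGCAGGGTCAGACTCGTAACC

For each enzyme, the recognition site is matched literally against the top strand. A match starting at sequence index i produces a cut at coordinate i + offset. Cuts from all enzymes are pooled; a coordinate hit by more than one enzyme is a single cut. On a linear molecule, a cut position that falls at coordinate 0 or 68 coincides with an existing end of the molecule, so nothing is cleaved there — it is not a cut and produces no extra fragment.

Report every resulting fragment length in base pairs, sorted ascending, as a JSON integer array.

Scan for sites:
  NpsX (TGCGCGGT, off=4): no sites
  BxoIV (CTTT, off=4): starts [4, 33] → cuts [8, 37]
  CdoIII (AGACTCG, off=6): starts [10, 26, 42, 56] → cuts [16, 32, 48, 62]

Pooled cuts: [8, 16, 32, 37, 48, 62]

Fragments:
  [0,8): 8 bp
  [8,16): 8 bp
  [16,32): 16 bp
  [32,37): 5 bp
  [37,48): 11 bp
  [48,62): 14 bp
  [62,68): 6 bp

[5,6,8,8,11,14,16]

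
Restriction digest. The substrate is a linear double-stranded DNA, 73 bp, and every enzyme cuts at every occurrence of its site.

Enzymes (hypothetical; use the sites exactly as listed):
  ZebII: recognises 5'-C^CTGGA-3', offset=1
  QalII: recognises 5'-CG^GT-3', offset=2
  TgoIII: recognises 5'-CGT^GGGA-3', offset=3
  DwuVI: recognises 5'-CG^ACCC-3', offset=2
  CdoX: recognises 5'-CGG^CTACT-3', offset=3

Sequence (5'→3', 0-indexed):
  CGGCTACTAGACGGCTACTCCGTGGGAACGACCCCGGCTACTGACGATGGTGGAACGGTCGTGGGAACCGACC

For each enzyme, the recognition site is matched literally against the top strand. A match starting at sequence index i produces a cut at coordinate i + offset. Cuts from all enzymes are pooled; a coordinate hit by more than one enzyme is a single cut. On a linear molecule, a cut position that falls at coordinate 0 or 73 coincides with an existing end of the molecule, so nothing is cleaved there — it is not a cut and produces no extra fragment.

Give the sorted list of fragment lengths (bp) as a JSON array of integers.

[3,5,7,7,9,11,11,20]

Scan for sites:
  ZebII (CCTGGA, off=1): no sites
  QalII (CGGT, off=2): starts [55] → cuts [57]
  TgoIII (CGTGGGA, off=3): starts [20, 59] → cuts [23, 62]
  DwuVI (CGACCC, off=2): starts [28] → cuts [30]
  CdoX (CGGCTACT, off=3): starts [0, 11, 34] → cuts [3, 14, 37]

Pooled cuts: [3, 14, 23, 30, 37, 57, 62]

Fragments:
  [0,3): 3 bp
  [3,14): 11 bp
  [14,23): 9 bp
  [23,30): 7 bp
  [30,37): 7 bp
  [37,57): 20 bp
  [57,62): 5 bp
  [62,73): 11 bp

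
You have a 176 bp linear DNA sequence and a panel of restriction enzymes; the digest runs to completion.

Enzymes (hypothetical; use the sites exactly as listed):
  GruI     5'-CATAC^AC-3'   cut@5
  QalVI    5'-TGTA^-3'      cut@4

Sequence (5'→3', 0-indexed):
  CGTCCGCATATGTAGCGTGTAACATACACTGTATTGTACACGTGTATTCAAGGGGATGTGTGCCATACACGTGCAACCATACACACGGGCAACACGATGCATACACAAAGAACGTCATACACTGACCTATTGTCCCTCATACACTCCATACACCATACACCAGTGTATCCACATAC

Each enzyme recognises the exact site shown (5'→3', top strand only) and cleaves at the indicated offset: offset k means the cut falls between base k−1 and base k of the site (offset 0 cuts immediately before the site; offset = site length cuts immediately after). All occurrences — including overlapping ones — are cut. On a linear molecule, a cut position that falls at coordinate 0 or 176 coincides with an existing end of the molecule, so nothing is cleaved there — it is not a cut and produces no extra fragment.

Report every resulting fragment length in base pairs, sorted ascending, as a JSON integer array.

Per-enzyme occurrences:
  GruI CATACAC/5: at [22, 63, 77, 99, 115, 137, 146, 153] ⇒ [27, 68, 82, 104, 120, 142, 151, 158]
  QalVI TGTA/4: at [10, 17, 29, 34, 42, 163] ⇒ [14, 21, 33, 38, 46, 167]

All cut coordinates (distinct, sorted): [14, 21, 27, 33, 38, 46, 68, 82, 104, 120, 142, 151, 158, 167]

Fragment lengths:
  [0,14): 14 bp
  [14,21): 7 bp
  [21,27): 6 bp
  [27,33): 6 bp
  [33,38): 5 bp
  [38,46): 8 bp
  [46,68): 22 bp
  [68,82): 14 bp
  [82,104): 22 bp
  [104,120): 16 bp
  [120,142): 22 bp
  [142,151): 9 bp
  [151,158): 7 bp
  [158,167): 9 bp
  [167,176): 9 bp

[5,6,6,7,7,8,9,9,9,14,14,16,22,22,22]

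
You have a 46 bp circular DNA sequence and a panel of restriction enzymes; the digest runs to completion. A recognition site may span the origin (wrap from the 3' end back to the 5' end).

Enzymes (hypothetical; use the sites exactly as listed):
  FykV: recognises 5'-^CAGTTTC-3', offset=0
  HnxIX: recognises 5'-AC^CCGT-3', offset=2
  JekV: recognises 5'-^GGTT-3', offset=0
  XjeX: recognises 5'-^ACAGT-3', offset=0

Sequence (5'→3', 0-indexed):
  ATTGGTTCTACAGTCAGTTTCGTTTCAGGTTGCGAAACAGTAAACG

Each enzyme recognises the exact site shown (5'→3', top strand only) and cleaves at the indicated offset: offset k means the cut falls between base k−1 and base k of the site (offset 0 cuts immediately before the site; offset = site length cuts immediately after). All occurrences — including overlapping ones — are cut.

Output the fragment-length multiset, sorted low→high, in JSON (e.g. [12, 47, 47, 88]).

Per-enzyme occurrences:
  FykV CAGTTTC/0: at [14] ⇒ [14]
  HnxIX (ACCCGT, off=2): no sites
  JekV GGTT/0: at [3, 27] ⇒ [3, 27]
  XjeX ACAGT/0: at [9, 36] ⇒ [9, 36]

All cut coordinates (distinct, sorted): [3, 9, 14, 27, 36]

Fragments:
  3→9: 6 bp
  9→14: 5 bp
  14→27: 13 bp
  27→36: 9 bp
  36→3 (wrap): 46-36+3 = 13 bp

[5,6,9,13,13]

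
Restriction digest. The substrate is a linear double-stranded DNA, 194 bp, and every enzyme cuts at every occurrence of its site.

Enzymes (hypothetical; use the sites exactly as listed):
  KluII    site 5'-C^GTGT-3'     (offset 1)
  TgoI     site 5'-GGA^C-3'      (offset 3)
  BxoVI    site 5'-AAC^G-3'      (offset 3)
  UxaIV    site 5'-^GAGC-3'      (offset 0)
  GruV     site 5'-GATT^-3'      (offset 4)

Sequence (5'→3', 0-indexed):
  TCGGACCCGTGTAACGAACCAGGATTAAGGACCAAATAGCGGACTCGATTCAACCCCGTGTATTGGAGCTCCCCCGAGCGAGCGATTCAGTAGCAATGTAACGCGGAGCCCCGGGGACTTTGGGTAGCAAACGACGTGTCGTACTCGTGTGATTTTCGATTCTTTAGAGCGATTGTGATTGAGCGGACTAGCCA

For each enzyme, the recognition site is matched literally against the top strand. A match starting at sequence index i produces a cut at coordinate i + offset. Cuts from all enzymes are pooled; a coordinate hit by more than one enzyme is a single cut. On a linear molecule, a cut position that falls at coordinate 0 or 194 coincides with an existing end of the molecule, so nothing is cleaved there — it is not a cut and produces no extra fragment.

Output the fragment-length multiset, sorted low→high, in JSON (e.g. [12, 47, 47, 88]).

[3,3,3,4,5,5,5,6,7,7,7,7,7,7,8,8,8,8,10,11,11,12,12,15,15]

Site scan:
  KluII (CGTGT, off=1): starts [7, 56, 134, 145] → cuts [8, 57, 135, 146]
  TgoI (GGAC, off=3): starts [2, 28, 40, 114, 184] → cuts [5, 31, 43, 117, 187]
  BxoVI (AACG, off=3): starts [12, 99, 129] → cuts [15, 102, 132]
  UxaIV (GAGC, off=0): starts [65, 75, 79, 105, 166, 180] → cuts [65, 75, 79, 105, 166, 180]
  GruV (GATT, off=4): starts [22, 46, 83, 150, 157, 170, 176] → cuts [26, 50, 87, 154, 161, 174, 180]

Pooled cuts: [5, 8, 15, 26, 31, 43, 50, 57, 65, 75, 79, 87, 102, 105, 117, 132, 135, 146, 154, 161, 166, 174, 180, 187]

Fragment lengths:
  [0,5): 5 bp
  [5,8): 3 bp
  [8,15): 7 bp
  [15,26): 11 bp
  [26,31): 5 bp
  [31,43): 12 bp
  [43,50): 7 bp
  [50,57): 7 bp
  [57,65): 8 bp
  [65,75): 10 bp
  [75,79): 4 bp
  [79,87): 8 bp
  [87,102): 15 bp
  [102,105): 3 bp
  [105,117): 12 bp
  [117,132): 15 bp
  [132,135): 3 bp
  [135,146): 11 bp
  [146,154): 8 bp
  [154,161): 7 bp
  [161,166): 5 bp
  [166,174): 8 bp
  [174,180): 6 bp
  [180,187): 7 bp
  [187,194): 7 bp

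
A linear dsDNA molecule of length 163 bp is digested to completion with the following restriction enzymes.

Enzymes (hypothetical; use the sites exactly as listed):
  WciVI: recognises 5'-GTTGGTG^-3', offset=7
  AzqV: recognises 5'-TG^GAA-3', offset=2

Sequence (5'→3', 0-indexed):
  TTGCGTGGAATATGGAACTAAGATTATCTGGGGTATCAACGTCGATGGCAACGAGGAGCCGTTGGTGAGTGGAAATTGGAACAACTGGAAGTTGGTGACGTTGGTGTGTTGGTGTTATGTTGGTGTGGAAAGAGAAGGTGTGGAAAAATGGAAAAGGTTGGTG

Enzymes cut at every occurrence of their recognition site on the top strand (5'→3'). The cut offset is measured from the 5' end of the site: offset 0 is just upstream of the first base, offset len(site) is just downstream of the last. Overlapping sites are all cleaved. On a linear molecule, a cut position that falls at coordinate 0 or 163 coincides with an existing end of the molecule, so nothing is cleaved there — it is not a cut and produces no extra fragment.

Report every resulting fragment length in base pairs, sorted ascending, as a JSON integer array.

Site scan:
  WciVI GTTGGTG/7: at [60, 90, 99, 107, 118, 156] ⇒ [67, 97, 106, 114, 125] (position 163 is a terminus of the linear molecule — no cut)
  AzqV TGGAA/2: at [5, 12, 69, 76, 85, 125, 140, 148] ⇒ [7, 14, 71, 78, 87, 127, 142, 150]

All cut coordinates (distinct, sorted): [7, 14, 67, 71, 78, 87, 97, 106, 114, 125, 127, 142, 150]

Fragments:
  [0,7): 7 bp
  [7,14): 7 bp
  [14,67): 53 bp
  [67,71): 4 bp
  [71,78): 7 bp
  [78,87): 9 bp
  [87,97): 10 bp
  [97,106): 9 bp
  [106,114): 8 bp
  [114,125): 11 bp
  [125,127): 2 bp
  [127,142): 15 bp
  [142,150): 8 bp
  [150,163): 13 bp

[2,4,7,7,7,8,8,9,9,10,11,13,15,53]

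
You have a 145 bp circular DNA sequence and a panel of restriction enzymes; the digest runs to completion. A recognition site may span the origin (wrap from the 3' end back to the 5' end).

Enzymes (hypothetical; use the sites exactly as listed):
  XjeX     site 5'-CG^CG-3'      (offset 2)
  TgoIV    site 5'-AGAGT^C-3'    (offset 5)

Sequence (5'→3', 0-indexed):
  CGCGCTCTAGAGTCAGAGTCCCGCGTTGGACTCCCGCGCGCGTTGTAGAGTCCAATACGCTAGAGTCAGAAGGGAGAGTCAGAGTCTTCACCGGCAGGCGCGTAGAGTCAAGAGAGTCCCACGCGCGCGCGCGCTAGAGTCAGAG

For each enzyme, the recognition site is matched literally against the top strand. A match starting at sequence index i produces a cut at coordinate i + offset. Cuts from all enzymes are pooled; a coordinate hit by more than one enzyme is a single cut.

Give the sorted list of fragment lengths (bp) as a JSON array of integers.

[2,2,2,2,2,2,4,6,6,6,7,8,9,9,11,11,13,13,15,15]

Per-enzyme occurrences:
  XjeX CGCG/2: at [0, 21, 34, 36, 38, 98, 121, 123, 125, 127, 129] ⇒ [2, 23, 36, 38, 40, 100, 123, 125, 127, 129, 131]
  TgoIV AGAGTC/5: at [8, 14, 46, 61, 74, 80, 103, 112, 135] ⇒ [13, 19, 51, 66, 79, 85, 108, 117, 140]

All cut coordinates (distinct, sorted): [2, 13, 19, 23, 36, 38, 40, 51, 66, 79, 85, 100, 108, 117, 123, 125, 127, 129, 131, 140]

Fragments:
  2→13: 11 bp
  13→19: 6 bp
  19→23: 4 bp
  23→36: 13 bp
  36→38: 2 bp
  38→40: 2 bp
  40→51: 11 bp
  51→66: 15 bp
  66→79: 13 bp
  79→85: 6 bp
  85→100: 15 bp
  100→108: 8 bp
  108→117: 9 bp
  117→123: 6 bp
  123→125: 2 bp
  125→127: 2 bp
  127→129: 2 bp
  129→131: 2 bp
  131→140: 9 bp
  140→2 (wrap): 145-140+2 = 7 bp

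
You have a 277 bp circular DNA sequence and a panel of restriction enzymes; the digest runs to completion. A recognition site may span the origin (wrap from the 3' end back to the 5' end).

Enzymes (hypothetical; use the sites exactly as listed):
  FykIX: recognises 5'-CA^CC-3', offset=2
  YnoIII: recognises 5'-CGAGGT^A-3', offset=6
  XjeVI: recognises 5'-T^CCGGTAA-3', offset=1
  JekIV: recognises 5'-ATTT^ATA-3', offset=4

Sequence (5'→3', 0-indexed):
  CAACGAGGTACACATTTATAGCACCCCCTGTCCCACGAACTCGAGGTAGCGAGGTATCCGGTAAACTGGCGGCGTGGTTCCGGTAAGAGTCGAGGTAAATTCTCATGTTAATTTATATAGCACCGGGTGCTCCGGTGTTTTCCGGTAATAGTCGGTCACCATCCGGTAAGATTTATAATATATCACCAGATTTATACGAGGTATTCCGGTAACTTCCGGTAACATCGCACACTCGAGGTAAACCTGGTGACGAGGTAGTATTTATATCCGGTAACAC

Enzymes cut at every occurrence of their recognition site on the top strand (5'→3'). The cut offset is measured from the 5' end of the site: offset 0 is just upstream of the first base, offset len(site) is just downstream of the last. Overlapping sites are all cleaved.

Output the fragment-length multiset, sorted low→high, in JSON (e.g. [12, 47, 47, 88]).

Site scan:
  FykIX (CACC, off=2): starts [21, 120, 156, 183, 274] → cuts [23, 122, 158, 185, 276]
  YnoIII (CGAGGTA, off=6): starts [3, 41, 49, 90, 196, 233, 250] → cuts [9, 47, 55, 96, 202, 239, 256]
  XjeVI (TCCGGTAA, off=1): starts [56, 78, 140, 161, 204, 214, 266] → cuts [57, 79, 141, 162, 205, 215, 267]
  JekIV (ATTTATA, off=4): starts [13, 110, 170, 189, 259] → cuts [17, 114, 174, 193, 263]

All cut coordinates (distinct, sorted): [9, 17, 23, 47, 55, 57, 79, 96, 114, 122, 141, 158, 162, 174, 185, 193, 202, 205, 215, 239, 256, 263, 267, 276]

Fragments:
  9→17: 8 bp
  17→23: 6 bp
  23→47: 24 bp
  47→55: 8 bp
  55→57: 2 bp
  57→79: 22 bp
  79→96: 17 bp
  96→114: 18 bp
  114→122: 8 bp
  122→141: 19 bp
  141→158: 17 bp
  158→162: 4 bp
  162→174: 12 bp
  174→185: 11 bp
  185→193: 8 bp
  193→202: 9 bp
  202→205: 3 bp
  205→215: 10 bp
  215→239: 24 bp
  239→256: 17 bp
  256→263: 7 bp
  263→267: 4 bp
  267→276: 9 bp
  276→9 (wrap): 277-276+9 = 10 bp

[2,3,4,4,6,7,8,8,8,8,9,9,10,10,11,12,17,17,17,18,19,22,24,24]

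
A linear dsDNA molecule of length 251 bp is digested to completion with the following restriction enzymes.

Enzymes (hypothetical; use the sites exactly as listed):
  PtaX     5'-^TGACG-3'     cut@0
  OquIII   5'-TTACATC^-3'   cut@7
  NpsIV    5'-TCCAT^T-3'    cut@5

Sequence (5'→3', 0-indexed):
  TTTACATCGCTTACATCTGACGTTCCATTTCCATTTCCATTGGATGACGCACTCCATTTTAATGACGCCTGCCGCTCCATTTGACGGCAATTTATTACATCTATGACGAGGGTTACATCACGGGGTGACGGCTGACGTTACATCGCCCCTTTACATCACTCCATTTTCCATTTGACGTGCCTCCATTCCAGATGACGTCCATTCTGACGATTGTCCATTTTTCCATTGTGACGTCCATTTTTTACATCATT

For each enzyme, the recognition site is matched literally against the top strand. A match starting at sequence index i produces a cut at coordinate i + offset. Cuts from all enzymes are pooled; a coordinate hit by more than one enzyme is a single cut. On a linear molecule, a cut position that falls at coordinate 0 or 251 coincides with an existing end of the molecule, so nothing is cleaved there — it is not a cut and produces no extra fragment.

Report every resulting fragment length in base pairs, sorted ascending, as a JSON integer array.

[1,1,2,2,2,3,4,5,6,6,6,6,7,7,7,8,8,9,10,10,10,11,12,13,13,14,14,16,18,20]

Scan for sites:
  PtaX (TGACG, off=0): starts [17, 44, 62, 81, 103, 125, 132, 172, 192, 204, 228] → cuts [17, 44, 62, 81, 103, 125, 132, 172, 192, 204, 228]
  OquIII (TTACATC, off=7): starts [1, 10, 94, 112, 137, 150, 241] → cuts [8, 17, 101, 119, 144, 157, 248]
  NpsIV (TCCATT, off=5): starts [23, 29, 35, 52, 75, 159, 166, 181, 197, 213, 221, 233] → cuts [28, 34, 40, 57, 80, 164, 171, 186, 202, 218, 226, 238]

Pooled cuts: [8, 17, 28, 34, 40, 44, 57, 62, 80, 81, 101, 103, 119, 125, 132, 144, 157, 164, 171, 172, 186, 192, 202, 204, 218, 226, 228, 238, 248]

Fragment lengths:
  [0,8): 8 bp
  [8,17): 9 bp
  [17,28): 11 bp
  [28,34): 6 bp
  [34,40): 6 bp
  [40,44): 4 bp
  [44,57): 13 bp
  [57,62): 5 bp
  [62,80): 18 bp
  [80,81): 1 bp
  [81,101): 20 bp
  [101,103): 2 bp
  [103,119): 16 bp
  [119,125): 6 bp
  [125,132): 7 bp
  [132,144): 12 bp
  [144,157): 13 bp
  [157,164): 7 bp
  [164,171): 7 bp
  [171,172): 1 bp
  [172,186): 14 bp
  [186,192): 6 bp
  [192,202): 10 bp
  [202,204): 2 bp
  [204,218): 14 bp
  [218,226): 8 bp
  [226,228): 2 bp
  [228,238): 10 bp
  [238,248): 10 bp
  [248,251): 3 bp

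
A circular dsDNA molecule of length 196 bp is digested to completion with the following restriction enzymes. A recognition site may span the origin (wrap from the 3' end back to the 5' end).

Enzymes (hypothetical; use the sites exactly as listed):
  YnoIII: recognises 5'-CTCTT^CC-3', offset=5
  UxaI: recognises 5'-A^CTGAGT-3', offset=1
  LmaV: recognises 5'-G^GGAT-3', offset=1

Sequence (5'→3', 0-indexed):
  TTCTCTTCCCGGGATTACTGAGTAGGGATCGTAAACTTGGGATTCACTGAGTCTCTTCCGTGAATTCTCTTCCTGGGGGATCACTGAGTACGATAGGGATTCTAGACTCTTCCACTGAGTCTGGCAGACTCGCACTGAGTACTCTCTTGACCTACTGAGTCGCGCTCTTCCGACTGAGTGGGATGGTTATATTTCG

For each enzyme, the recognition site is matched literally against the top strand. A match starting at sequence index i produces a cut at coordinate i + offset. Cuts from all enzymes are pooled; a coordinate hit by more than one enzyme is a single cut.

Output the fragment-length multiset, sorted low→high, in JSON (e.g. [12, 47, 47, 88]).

[3,4,4,6,6,6,7,7,8,11,13,14,14,15,15,20,20,23]

Site scan:
  YnoIII (CTCTTCC, off=5): starts [2, 52, 66, 106, 164] → cuts [7, 57, 71, 111, 169]
  UxaI (ACTGAGT, off=1): starts [16, 45, 82, 113, 133, 153, 172] → cuts [17, 46, 83, 114, 134, 154, 173]
  LmaV (GGGAT, off=1): starts [10, 24, 38, 76, 95, 179] → cuts [11, 25, 39, 77, 96, 180]

All cut coordinates (distinct, sorted): [7, 11, 17, 25, 39, 46, 57, 71, 77, 83, 96, 111, 114, 134, 154, 169, 173, 180]

Fragment lengths:
  7→11: 4 bp
  11→17: 6 bp
  17→25: 8 bp
  25→39: 14 bp
  39→46: 7 bp
  46→57: 11 bp
  57→71: 14 bp
  71→77: 6 bp
  77→83: 6 bp
  83→96: 13 bp
  96→111: 15 bp
  111→114: 3 bp
  114→134: 20 bp
  134→154: 20 bp
  154→169: 15 bp
  169→173: 4 bp
  173→180: 7 bp
  180→7 (wrap): 196-180+7 = 23 bp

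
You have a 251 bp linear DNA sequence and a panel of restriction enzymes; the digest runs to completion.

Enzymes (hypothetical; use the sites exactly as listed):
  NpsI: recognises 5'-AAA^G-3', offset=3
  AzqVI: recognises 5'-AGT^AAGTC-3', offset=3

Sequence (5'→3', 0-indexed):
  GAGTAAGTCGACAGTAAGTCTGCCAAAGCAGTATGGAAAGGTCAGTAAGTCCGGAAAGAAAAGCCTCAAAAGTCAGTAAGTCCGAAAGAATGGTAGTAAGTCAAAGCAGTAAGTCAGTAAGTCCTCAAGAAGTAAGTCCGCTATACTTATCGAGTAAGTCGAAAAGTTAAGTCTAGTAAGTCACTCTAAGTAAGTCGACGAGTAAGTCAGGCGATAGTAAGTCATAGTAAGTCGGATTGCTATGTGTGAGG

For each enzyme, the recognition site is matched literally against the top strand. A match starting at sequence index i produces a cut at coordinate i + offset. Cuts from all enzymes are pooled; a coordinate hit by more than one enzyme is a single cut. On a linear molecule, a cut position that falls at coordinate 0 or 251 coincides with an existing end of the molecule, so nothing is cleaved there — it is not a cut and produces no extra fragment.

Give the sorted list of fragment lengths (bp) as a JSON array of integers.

Scan for sites:
  NpsI (AAAG, off=3): starts [24, 36, 54, 59, 68, 84, 102, 162] → cuts [27, 39, 57, 62, 71, 87, 105, 165]
  AzqVI (AGTAAGTC, off=3): starts [1, 12, 43, 74, 94, 107, 115, 130, 152, 174, 188, 200, 215, 225] → cuts [4, 15, 46, 77, 97, 110, 118, 133, 155, 177, 191, 203, 218, 228]

Pooled cuts: [4, 15, 27, 39, 46, 57, 62, 71, 77, 87, 97, 105, 110, 118, 133, 155, 165, 177, 191, 203, 218, 228]

Fragments:
  [0,4): 4 bp
  [4,15): 11 bp
  [15,27): 12 bp
  [27,39): 12 bp
  [39,46): 7 bp
  [46,57): 11 bp
  [57,62): 5 bp
  [62,71): 9 bp
  [71,77): 6 bp
  [77,87): 10 bp
  [87,97): 10 bp
  [97,105): 8 bp
  [105,110): 5 bp
  [110,118): 8 bp
  [118,133): 15 bp
  [133,155): 22 bp
  [155,165): 10 bp
  [165,177): 12 bp
  [177,191): 14 bp
  [191,203): 12 bp
  [203,218): 15 bp
  [218,228): 10 bp
  [228,251): 23 bp

[4,5,5,6,7,8,8,9,10,10,10,10,11,11,12,12,12,12,14,15,15,22,23]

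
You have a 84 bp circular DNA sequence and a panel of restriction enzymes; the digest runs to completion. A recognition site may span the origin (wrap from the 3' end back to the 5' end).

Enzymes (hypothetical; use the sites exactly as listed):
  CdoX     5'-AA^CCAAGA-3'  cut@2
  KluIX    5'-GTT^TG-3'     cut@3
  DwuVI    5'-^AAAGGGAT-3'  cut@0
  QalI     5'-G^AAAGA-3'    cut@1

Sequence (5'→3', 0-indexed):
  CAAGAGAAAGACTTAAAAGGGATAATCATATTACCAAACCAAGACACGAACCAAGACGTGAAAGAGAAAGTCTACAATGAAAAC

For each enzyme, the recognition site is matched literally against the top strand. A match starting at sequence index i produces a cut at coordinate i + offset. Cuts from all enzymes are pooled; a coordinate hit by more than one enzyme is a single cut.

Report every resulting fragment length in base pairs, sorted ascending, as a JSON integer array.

Per-enzyme occurrences:
  CdoX AACCAAGA/2: at [36, 48, 81] ⇒ [38, 50, 83]
  KluIX (GTTTG, off=3): no sites
  DwuVI AAAGGGAT/0: at [15] ⇒ [15]
  QalI GAAAGA/1: at [5, 59] ⇒ [6, 60]

All cut coordinates (distinct, sorted): [6, 15, 38, 50, 60, 83]

Fragment lengths:
  6→15: 9 bp
  15→38: 23 bp
  38→50: 12 bp
  50→60: 10 bp
  60→83: 23 bp
  83→6 (wrap): 84-83+6 = 7 bp

[7,9,10,12,23,23]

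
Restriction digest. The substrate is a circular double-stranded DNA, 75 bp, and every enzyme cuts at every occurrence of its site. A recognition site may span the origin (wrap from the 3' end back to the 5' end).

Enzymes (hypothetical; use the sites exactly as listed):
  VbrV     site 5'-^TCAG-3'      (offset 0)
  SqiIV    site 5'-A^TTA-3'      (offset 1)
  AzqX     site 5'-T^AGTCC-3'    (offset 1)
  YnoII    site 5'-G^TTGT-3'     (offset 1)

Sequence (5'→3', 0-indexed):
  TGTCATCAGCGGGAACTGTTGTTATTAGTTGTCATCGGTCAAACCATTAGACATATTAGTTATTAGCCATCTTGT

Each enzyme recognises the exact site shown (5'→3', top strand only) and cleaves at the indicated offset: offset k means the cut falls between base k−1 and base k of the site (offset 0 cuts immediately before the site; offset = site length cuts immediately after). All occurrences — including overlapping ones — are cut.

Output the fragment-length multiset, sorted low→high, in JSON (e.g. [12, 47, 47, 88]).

[4,6,6,7,9,12,13,18]

Site scan:
  VbrV TCAG/0: at [5] ⇒ [5]
  SqiIV ATTA/1: at [23, 45, 54, 61] ⇒ [24, 46, 55, 62]
  AzqX (TAGTCC, off=1): no sites
  YnoII GTTGT/1: at [17, 27, 73] ⇒ [18, 28, 74]

Pooled cuts: [5, 18, 24, 28, 46, 55, 62, 74]

Fragments:
  5→18: 13 bp
  18→24: 6 bp
  24→28: 4 bp
  28→46: 18 bp
  46→55: 9 bp
  55→62: 7 bp
  62→74: 12 bp
  74→5 (wrap): 75-74+5 = 6 bp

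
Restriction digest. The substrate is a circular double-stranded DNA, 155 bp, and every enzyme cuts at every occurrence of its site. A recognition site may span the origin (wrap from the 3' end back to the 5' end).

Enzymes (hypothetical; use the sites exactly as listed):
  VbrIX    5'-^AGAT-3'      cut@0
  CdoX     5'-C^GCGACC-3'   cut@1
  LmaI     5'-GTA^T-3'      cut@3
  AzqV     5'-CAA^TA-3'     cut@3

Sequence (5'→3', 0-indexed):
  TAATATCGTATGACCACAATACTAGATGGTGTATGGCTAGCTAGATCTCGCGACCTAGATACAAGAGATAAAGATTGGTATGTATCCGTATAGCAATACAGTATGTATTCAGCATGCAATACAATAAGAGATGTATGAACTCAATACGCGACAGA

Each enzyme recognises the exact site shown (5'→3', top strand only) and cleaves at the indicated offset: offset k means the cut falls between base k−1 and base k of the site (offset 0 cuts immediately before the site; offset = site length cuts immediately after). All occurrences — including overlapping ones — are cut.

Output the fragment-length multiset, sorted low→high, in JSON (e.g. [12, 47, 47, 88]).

[4,4,4,4,5,6,6,6,7,7,7,7,8,9,9,9,9,9,10,12,13]

Site scan:
  VbrIX (AGAT, off=0): starts [23, 42, 56, 65, 71, 128, 152] → cuts [23, 42, 56, 65, 71, 128, 152]
  CdoX (CGCGACC, off=1): starts [48] → cuts [49]
  LmaI (GTAT, off=3): starts [7, 30, 77, 81, 87, 100, 104, 132] → cuts [10, 33, 80, 84, 90, 103, 107, 135]
  AzqV (CAATA, off=3): starts [16, 93, 116, 121, 141] → cuts [19, 96, 119, 124, 144]

All cut coordinates (distinct, sorted): [10, 19, 23, 33, 42, 49, 56, 65, 71, 80, 84, 90, 96, 103, 107, 119, 124, 128, 135, 144, 152]

Fragment lengths:
  10→19: 9 bp
  19→23: 4 bp
  23→33: 10 bp
  33→42: 9 bp
  42→49: 7 bp
  49→56: 7 bp
  56→65: 9 bp
  65→71: 6 bp
  71→80: 9 bp
  80→84: 4 bp
  84→90: 6 bp
  90→96: 6 bp
  96→103: 7 bp
  103→107: 4 bp
  107→119: 12 bp
  119→124: 5 bp
  124→128: 4 bp
  128→135: 7 bp
  135→144: 9 bp
  144→152: 8 bp
  152→10 (wrap): 155-152+10 = 13 bp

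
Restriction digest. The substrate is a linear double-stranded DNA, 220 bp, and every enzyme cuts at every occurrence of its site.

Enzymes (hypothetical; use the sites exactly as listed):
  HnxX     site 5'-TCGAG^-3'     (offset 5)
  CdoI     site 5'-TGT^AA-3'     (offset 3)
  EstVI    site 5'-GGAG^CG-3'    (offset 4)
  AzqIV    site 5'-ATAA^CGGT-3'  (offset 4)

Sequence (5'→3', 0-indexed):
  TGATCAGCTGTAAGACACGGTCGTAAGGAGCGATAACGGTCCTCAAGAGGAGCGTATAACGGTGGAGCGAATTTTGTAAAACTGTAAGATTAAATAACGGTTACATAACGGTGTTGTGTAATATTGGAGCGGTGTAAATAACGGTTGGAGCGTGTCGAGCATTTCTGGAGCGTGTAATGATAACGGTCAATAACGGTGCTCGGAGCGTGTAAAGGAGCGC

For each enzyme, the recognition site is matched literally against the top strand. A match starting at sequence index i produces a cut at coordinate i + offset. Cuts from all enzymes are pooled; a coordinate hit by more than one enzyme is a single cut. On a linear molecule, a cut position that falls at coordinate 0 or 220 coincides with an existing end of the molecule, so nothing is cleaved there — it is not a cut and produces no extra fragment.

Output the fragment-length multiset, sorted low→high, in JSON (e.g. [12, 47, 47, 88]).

Scan for sites:
  HnxX (TCGAG, off=5): starts [154] → cuts [159]
  CdoI (TGTAA, off=3): starts [8, 74, 82, 116, 132, 172, 207] → cuts [11, 77, 85, 119, 135, 175, 210]
  EstVI (GGAGCG, off=4): starts [26, 48, 63, 125, 146, 166, 201, 213] → cuts [30, 52, 67, 129, 150, 170, 205, 217]
  AzqIV (ATAACGGT, off=4): starts [32, 55, 93, 104, 137, 179, 189] → cuts [36, 59, 97, 108, 141, 183, 193]

All cut coordinates (distinct, sorted): [11, 30, 36, 52, 59, 67, 77, 85, 97, 108, 119, 129, 135, 141, 150, 159, 170, 175, 183, 193, 205, 210, 217]

Fragment lengths:
  [0,11): 11 bp
  [11,30): 19 bp
  [30,36): 6 bp
  [36,52): 16 bp
  [52,59): 7 bp
  [59,67): 8 bp
  [67,77): 10 bp
  [77,85): 8 bp
  [85,97): 12 bp
  [97,108): 11 bp
  [108,119): 11 bp
  [119,129): 10 bp
  [129,135): 6 bp
  [135,141): 6 bp
  [141,150): 9 bp
  [150,159): 9 bp
  [159,170): 11 bp
  [170,175): 5 bp
  [175,183): 8 bp
  [183,193): 10 bp
  [193,205): 12 bp
  [205,210): 5 bp
  [210,217): 7 bp
  [217,220): 3 bp

[3,5,5,6,6,6,7,7,8,8,8,9,9,10,10,10,11,11,11,11,12,12,16,19]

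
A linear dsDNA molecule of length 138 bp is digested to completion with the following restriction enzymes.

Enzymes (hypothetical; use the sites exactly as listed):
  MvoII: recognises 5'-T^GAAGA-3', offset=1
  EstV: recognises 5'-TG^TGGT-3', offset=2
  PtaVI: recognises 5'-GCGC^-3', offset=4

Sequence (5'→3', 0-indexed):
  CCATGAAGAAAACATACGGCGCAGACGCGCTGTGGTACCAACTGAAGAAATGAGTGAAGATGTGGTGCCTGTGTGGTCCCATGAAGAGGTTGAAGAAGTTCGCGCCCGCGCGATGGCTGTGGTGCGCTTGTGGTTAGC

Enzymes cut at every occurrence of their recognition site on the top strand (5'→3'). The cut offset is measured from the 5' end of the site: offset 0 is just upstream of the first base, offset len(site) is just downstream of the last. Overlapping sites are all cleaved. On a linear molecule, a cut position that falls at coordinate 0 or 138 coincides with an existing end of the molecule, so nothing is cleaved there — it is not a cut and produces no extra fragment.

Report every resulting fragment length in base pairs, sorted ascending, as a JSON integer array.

Scan for sites:
  MvoII (TGAAGA, off=1): starts [3, 42, 54, 81, 90] → cuts [4, 43, 55, 82, 91]
  EstV (TGTGGT, off=2): starts [30, 60, 71, 117, 128] → cuts [32, 62, 73, 119, 130]
  PtaVI (GCGC, off=4): starts [18, 26, 101, 107, 123] → cuts [22, 30, 105, 111, 127]

Pooled cuts: [4, 22, 30, 32, 43, 55, 62, 73, 82, 91, 105, 111, 119, 127, 130]

Fragments:
  [0,4): 4 bp
  [4,22): 18 bp
  [22,30): 8 bp
  [30,32): 2 bp
  [32,43): 11 bp
  [43,55): 12 bp
  [55,62): 7 bp
  [62,73): 11 bp
  [73,82): 9 bp
  [82,91): 9 bp
  [91,105): 14 bp
  [105,111): 6 bp
  [111,119): 8 bp
  [119,127): 8 bp
  [127,130): 3 bp
  [130,138): 8 bp

[2,3,4,6,7,8,8,8,8,9,9,11,11,12,14,18]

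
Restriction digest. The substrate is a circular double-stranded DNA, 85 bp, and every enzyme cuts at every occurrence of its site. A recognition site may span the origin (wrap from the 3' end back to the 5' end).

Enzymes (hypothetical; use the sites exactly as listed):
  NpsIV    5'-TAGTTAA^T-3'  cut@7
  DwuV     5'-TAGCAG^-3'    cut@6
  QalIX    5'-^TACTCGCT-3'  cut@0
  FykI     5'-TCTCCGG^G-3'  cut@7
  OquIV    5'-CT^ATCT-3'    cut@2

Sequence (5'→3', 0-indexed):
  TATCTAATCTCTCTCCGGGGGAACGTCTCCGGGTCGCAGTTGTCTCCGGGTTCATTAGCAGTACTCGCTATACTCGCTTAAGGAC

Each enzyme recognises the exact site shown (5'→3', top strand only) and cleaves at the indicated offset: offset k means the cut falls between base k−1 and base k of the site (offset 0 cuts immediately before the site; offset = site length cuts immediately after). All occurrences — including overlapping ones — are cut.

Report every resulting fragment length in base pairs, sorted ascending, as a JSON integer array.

Per-enzyme occurrences:
  NpsIV (TAGTTAAT, off=7): no sites
  DwuV TAGCAG/6: at [55] ⇒ [61]
  QalIX TACTCGCT/0: at [61, 70] ⇒ [61, 70]
  FykI TCTCCGGG/7: at [11, 25, 42] ⇒ [18, 32, 49]
  OquIV CTATCT/2: at [84] ⇒ [1]

All cut coordinates (distinct, sorted): [1, 18, 32, 49, 61, 70]

Fragments:
  1→18: 17 bp
  18→32: 14 bp
  32→49: 17 bp
  49→61: 12 bp
  61→70: 9 bp
  70→1 (wrap): 85-70+1 = 16 bp

[9,12,14,16,17,17]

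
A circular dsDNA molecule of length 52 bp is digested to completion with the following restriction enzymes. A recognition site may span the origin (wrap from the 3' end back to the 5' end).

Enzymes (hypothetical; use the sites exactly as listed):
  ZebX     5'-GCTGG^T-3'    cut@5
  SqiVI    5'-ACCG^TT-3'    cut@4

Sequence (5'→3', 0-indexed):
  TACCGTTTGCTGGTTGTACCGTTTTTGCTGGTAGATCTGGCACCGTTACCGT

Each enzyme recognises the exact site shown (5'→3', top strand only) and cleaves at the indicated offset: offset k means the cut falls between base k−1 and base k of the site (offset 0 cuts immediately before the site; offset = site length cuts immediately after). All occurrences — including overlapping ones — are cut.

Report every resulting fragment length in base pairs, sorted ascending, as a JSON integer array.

[6,6,8,8,10,14]

Scan for sites:
  ZebX (GCTGGT, off=5): starts [8, 26] → cuts [13, 31]
  SqiVI (ACCGTT, off=4): starts [1, 17, 41, 47] → cuts [5, 21, 45, 51]

Pooled cuts: [5, 13, 21, 31, 45, 51]

Fragment lengths:
  5→13: 8 bp
  13→21: 8 bp
  21→31: 10 bp
  31→45: 14 bp
  45→51: 6 bp
  51→5 (wrap): 52-51+5 = 6 bp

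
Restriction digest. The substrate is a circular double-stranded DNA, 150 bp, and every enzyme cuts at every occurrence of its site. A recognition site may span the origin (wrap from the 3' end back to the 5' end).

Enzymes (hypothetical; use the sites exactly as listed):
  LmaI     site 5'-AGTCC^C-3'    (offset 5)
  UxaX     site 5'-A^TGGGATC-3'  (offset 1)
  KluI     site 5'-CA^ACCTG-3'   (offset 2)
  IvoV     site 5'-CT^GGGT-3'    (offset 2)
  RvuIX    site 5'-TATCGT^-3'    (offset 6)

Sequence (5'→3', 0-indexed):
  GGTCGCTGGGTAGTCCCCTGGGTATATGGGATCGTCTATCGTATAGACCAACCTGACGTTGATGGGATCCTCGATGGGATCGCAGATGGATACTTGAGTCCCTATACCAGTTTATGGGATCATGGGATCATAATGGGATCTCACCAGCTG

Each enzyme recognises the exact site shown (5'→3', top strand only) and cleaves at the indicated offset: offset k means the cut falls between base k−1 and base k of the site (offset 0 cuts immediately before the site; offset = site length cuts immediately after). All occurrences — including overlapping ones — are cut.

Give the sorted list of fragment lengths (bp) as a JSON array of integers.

[3,7,8,8,8,9,11,12,12,13,16,16,27]

Per-enzyme occurrences:
  LmaI AGTCCC/5: at [11, 96] ⇒ [16, 101]
  UxaX ATGGGATC/1: at [25, 61, 73, 113, 121, 132] ⇒ [26, 62, 74, 114, 122, 133]
  KluI CAACCTG/2: at [48] ⇒ [50]
  IvoV CTGGGT/2: at [5, 17, 147] ⇒ [7, 19, 149]
  RvuIX TATCGT/6: at [36] ⇒ [42]

Pooled cuts: [7, 16, 19, 26, 42, 50, 62, 74, 101, 114, 122, 133, 149]

Fragment lengths:
  7→16: 9 bp
  16→19: 3 bp
  19→26: 7 bp
  26→42: 16 bp
  42→50: 8 bp
  50→62: 12 bp
  62→74: 12 bp
  74→101: 27 bp
  101→114: 13 bp
  114→122: 8 bp
  122→133: 11 bp
  133→149: 16 bp
  149→7 (wrap): 150-149+7 = 8 bp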